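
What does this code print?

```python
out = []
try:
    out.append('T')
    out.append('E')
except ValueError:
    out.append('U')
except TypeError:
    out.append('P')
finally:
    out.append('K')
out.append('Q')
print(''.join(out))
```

Execution trace: 'T' (try body) → 'E' (try body, no exception) → 'K' (finally) → 'Q' (after the try/except). Output: TEKQ

Answer: TEKQ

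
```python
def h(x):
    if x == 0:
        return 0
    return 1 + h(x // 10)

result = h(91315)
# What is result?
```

Count of digits of 91315: 5

Answer: 5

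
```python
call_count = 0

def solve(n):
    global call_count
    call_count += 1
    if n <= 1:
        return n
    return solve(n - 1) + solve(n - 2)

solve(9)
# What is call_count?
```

Calls(n) = 1 + Calls(n-1) + Calls(n-2); Calls(0)=Calls(1)=1. For n=9 this gives 109.

Answer: 109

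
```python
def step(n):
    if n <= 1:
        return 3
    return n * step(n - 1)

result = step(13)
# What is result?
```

step(13) = 13 * 12 * 11 * 10 * 9 * 8 * 7 * 6 * 5 * 4 * 3 * 2 * 3 = 18681062400

Answer: 18681062400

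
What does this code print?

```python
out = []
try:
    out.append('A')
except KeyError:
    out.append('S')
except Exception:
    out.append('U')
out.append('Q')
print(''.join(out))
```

Execution trace: 'A' (try body, no exception) → 'Q' (after the try/except). Output: AQ

Answer: AQ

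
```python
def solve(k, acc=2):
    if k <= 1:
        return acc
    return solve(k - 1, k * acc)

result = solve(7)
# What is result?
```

Accumulator trace (n, acc): (7, 2) -> (6, 14) -> (5, 84) -> (4, 420) -> (3, 1680) -> (2, 5040) -> (1, 10080) -> return 10080

Answer: 10080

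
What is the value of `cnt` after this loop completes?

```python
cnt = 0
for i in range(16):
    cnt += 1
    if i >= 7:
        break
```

Loop breaks when i reaches 7, cnt is 8
`cnt` takes the values: 0 → 1 → 2 → 3 → 4 → 5 → 6 → 7 → 8

Answer: 8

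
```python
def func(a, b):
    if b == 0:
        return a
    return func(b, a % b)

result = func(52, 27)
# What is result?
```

func(52, 27) -> func(27, 25) -> func(25, 2) -> func(2, 1) -> func(1, 0) -> 1

Answer: 1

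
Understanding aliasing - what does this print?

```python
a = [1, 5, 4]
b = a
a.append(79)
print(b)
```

Key concept: basic list aliasing.
Step by step:
`a = [1, 5, 4]` → a = [1, 5, 4]
`b = a` → b = [1, 5, 4] (same object as a)
`a.append(79)` → a = [1, 5, 4, 79] (same object as b); b = [1, 5, 4, 79] (same object as a)
`print(b)` → prints [1, 5, 4, 79]

Answer: [1, 5, 4, 79]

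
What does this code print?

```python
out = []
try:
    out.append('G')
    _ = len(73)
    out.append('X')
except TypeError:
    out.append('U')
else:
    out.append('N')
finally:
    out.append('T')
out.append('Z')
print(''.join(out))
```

Execution trace: 'G' (try body) → 'U' (except TypeError) → 'T' (finally) → 'Z' (after the try/except). Output: GUTZ

Answer: GUTZ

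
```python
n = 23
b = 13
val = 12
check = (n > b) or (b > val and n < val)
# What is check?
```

Trace:
`n = 23` → n = 23
`b = 13` → b = 13
`val = 12` → val = 12
`check = (n > b) or (b > val and n < val)` → check = True
So check = True

Answer: True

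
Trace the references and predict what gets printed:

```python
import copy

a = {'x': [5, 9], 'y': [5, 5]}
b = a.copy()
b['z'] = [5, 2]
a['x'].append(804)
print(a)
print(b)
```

Key concept: shallow copy of dict with mutable values.
Step by step:
`a = {'x': [5, 9], 'y': [5, 5]}` → a = {'x': [5, 9], 'y': [5, 5]}
`b = a.copy()` → b = {'x': [5, 9], 'y': [5, 5]}
`b['z'] = [5, 2]` → b = {'x': [5, 9], 'y': [5, 5], 'z': [5, 2]}
`a['x'].append(804)` → a = {'x': [5, 9, 804], 'y': [5, 5]}; b = {'x': [5, 9, 804], 'y': [5, 5], 'z': [5, 2]}
`print(a)` → prints {'x': [5, 9, 804], 'y': [5, 5]}
`print(b)` → prints {'x': [5, 9, 804], 'y': [5, 5], 'z': [5, 2]}

Answer:
{'x': [5, 9, 804], 'y': [5, 5]}
{'x': [5, 9, 804], 'y': [5, 5], 'z': [5, 2]}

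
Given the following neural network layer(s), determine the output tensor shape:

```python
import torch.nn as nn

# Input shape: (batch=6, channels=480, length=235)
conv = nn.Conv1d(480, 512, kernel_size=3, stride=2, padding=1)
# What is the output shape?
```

Input: (6, 480, 235) -> Output: (6, 512, 118)

Answer: (6, 512, 118)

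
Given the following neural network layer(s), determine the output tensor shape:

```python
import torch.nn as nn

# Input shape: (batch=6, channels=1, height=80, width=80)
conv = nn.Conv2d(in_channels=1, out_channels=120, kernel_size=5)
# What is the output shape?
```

Input: (6, 1, 80, 80) -> Output: (6, 120, 76, 76)

Answer: (6, 120, 76, 76)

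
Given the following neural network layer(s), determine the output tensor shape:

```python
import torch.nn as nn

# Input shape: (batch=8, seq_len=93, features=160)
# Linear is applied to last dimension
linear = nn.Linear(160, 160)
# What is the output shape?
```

Input: (8, 93, 160) -> Output: (8, 93, 160)

Answer: (8, 93, 160)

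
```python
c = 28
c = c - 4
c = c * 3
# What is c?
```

Trace:
`c = 28` → c = 28
`c = c - 4` → c = 24
`c = c * 3` → c = 72
So c = 72

Answer: 72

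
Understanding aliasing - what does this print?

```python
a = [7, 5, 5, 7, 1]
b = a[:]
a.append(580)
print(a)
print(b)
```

Key concept: slice [:] creates copy.
Step by step:
`a = [7, 5, 5, 7, 1]` → a = [7, 5, 5, 7, 1]
`b = a[:]` → b = [7, 5, 5, 7, 1]
`a.append(580)` → a = [7, 5, 5, 7, 1, 580]
`print(a)` → prints [7, 5, 5, 7, 1, 580]
`print(b)` → prints [7, 5, 5, 7, 1]

Answer:
[7, 5, 5, 7, 1, 580]
[7, 5, 5, 7, 1]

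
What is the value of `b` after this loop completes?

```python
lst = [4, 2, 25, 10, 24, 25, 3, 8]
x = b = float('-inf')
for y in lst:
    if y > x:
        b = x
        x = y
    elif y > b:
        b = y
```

Second largest (with repeats) in [4, 2, 25, 10, 24, 25, 3, 8]
`b` takes the values: -inf → 2 → 4 → 10 → 24 → 25

Answer: 25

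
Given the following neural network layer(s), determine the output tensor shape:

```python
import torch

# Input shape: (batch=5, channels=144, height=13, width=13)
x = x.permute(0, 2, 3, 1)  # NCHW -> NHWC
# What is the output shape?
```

Input: (5, 144, 13, 13) -> Output: (5, 13, 13, 144)

Answer: (5, 13, 13, 144)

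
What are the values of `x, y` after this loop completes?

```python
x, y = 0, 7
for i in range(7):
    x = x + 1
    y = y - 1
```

x goes 0→7, y goes 7→0
`x, y` takes the values: (0, 7) → (1, 7) → (1, 6) → (2, 6) → (2, 5) → (3, 5) → (3, 4) → (4, 4) → (4, 3) → (5, 3) → (5, 2) → (6, 2) → (6, 1) → (7, 1) → (7, 0)

Answer: 7, 0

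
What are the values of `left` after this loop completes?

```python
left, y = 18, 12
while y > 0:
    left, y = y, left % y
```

GCD of 18 and 12
`left` takes the values: 18 → 12 → 6

Answer: 6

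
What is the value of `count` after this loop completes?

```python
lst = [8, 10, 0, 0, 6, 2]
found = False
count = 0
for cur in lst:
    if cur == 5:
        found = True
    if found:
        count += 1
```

Count elements after first 5 in [8, 10, 0, 0, 6, 2]
`count` takes the values: 0

Answer: 0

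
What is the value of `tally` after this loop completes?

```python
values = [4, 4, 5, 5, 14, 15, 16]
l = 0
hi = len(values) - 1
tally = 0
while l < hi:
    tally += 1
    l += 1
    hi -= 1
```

Iterations until pointers meet (list length 7)
`tally` takes the values: 0 → 1 → 2 → 3

Answer: 3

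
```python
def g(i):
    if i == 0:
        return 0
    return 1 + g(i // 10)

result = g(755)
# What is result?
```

Count of digits of 755: 3

Answer: 3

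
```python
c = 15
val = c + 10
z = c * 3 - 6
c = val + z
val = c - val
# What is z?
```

Trace:
`c = 15` → c = 15
`val = c + 10` → val = 25
`z = c * 3 - 6` → z = 39
`c = val + z` → c = 64
`val = c - val` → val = 39
So z = 39

Answer: 39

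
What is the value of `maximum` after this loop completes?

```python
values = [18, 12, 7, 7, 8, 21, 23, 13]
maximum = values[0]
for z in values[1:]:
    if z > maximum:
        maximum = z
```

Maximum of [18, 12, 7, 7, 8, 21, 23, 13]
`maximum` takes the values: 18 → 21 → 23

Answer: 23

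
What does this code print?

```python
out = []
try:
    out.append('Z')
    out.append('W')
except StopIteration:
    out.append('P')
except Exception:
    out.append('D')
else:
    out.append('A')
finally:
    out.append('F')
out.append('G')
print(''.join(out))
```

Execution trace: 'Z' (try body) → 'W' (try body, no exception) → 'A' (else) → 'F' (finally) → 'G' (after the try/except). Output: ZWAFG

Answer: ZWAFG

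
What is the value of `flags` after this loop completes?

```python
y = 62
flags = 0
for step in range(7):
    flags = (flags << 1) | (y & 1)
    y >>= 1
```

Reverse lowest 7 bits of 62
`flags` takes the values: 0 → 1 → 3 → 7 → 15 → 31 → 62

Answer: 62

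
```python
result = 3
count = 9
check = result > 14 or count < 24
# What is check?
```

Trace:
`result = 3` → result = 3
`count = 9` → count = 9
`check = result > 14 or count < 24` → check = True
So check = True

Answer: True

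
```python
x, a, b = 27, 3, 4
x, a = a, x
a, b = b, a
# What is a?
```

Trace:
`x, a, b = 27, 3, 4` → x = 27; a = 3; b = 4
`x, a = a, x` → x = 3; a = 27
`a, b = b, a` → a = 4; b = 27
So a = 4

Answer: 4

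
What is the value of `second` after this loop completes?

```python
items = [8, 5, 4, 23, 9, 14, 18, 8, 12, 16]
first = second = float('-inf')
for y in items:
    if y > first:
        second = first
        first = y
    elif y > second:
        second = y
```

Second largest (with repeats) in [8, 5, 4, 23, 9, 14, 18, 8, 12, 16]
`second` takes the values: -inf → 5 → 8 → 9 → 14 → 18

Answer: 18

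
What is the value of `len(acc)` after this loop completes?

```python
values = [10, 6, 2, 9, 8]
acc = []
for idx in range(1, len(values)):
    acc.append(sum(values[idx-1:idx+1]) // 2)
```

Number of 2-element averages
`acc` takes the values: [] → [8] → [8, 4] → [8, 4, 5] → [8, 4, 5, 8]
So `len(acc)` = 4

Answer: 4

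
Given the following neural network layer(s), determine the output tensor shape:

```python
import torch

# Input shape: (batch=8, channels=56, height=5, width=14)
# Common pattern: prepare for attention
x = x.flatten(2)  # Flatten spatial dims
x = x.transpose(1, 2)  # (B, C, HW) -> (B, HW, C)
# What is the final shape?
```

Input: (8, 56, 5, 14) -> after flatten(2): (8, 56, 70) -> Output: (8, 70, 56)

Answer: (8, 70, 56)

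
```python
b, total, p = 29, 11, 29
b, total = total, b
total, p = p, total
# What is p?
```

Trace:
`b, total, p = 29, 11, 29` → b = 29; total = 11; p = 29
`b, total = total, b` → b = 11; total = 29
`total, p = p, total` → total = 29; p = 29
So p = 29

Answer: 29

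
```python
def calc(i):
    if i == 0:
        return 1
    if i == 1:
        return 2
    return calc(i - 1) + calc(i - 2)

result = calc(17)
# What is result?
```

Build up from base cases: calc(0)=1, calc(1)=2, calc(2)=3, calc(3)=5, calc(4)=8, calc(5)=13, calc(6)=21, ..., calc(17)=4181

Answer: 4181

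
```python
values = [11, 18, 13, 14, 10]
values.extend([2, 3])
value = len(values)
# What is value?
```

Trace:
`values = [11, 18, 13, 14, 10]` → values = [11, 18, 13, 14, 10]
`values.extend([2, 3])` → values = [11, 18, 13, 14, 10, 2, 3]
`value = len(values)` → value = 7
So value = 7

Answer: 7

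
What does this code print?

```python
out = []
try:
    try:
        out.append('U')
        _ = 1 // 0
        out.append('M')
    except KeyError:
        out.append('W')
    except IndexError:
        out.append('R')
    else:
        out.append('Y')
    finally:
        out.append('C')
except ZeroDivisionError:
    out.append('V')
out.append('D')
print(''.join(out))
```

Execution trace: 'U' (try body) → 'C' (finally) → 'V' (outer except ZeroDivisionError) → 'D' (after the try/except). Output: UCVD

Answer: UCVD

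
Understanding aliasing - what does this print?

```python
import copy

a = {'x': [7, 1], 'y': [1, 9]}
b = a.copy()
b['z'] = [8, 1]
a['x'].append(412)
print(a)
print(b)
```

Key concept: shallow copy of dict with mutable values.
Step by step:
`a = {'x': [7, 1], 'y': [1, 9]}` → a = {'x': [7, 1], 'y': [1, 9]}
`b = a.copy()` → b = {'x': [7, 1], 'y': [1, 9]}
`b['z'] = [8, 1]` → b = {'x': [7, 1], 'y': [1, 9], 'z': [8, 1]}
`a['x'].append(412)` → a = {'x': [7, 1, 412], 'y': [1, 9]}; b = {'x': [7, 1, 412], 'y': [1, 9], 'z': [8, 1]}
`print(a)` → prints {'x': [7, 1, 412], 'y': [1, 9]}
`print(b)` → prints {'x': [7, 1, 412], 'y': [1, 9], 'z': [8, 1]}

Answer:
{'x': [7, 1, 412], 'y': [1, 9]}
{'x': [7, 1, 412], 'y': [1, 9], 'z': [8, 1]}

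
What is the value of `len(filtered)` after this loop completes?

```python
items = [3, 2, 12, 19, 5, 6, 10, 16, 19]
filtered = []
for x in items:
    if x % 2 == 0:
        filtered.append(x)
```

Count even numbers in [3, 2, 12, 19, 5, 6, 10, 16, 19]
`filtered` takes the values: [] → [2] → [2, 12] → [2, 12, 6] → [2, 12, 6, 10] → [2, 12, 6, 10, 16]
So `len(filtered)` = 5

Answer: 5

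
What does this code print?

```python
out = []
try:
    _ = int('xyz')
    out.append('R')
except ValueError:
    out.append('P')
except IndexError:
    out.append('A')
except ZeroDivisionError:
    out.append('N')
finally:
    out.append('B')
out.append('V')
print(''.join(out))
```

Execution trace: 'P' (except ValueError) → 'B' (finally) → 'V' (after the try/except). Output: PBV

Answer: PBV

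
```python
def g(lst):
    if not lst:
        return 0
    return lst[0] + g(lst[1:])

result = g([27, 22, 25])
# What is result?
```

27 + 22 + 25 + 0 = 74

Answer: 74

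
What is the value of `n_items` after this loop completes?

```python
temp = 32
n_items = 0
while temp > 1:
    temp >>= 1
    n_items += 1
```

Count right shifts until 1
`n_items` takes the values: 0 → 1 → 2 → 3 → 4 → 5

Answer: 5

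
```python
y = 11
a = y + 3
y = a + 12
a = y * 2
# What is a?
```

Trace:
`y = 11` → y = 11
`a = y + 3` → a = 14
`y = a + 12` → y = 26
`a = y * 2` → a = 52
So a = 52

Answer: 52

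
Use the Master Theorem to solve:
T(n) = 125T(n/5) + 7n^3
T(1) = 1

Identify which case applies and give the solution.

a=125, b=5, f(n)=7n^3. log_5(125) = 3. Since c=3 = 3, Case 2 applies: T(n) = Θ(n^log_b(a) · log n) = O(n^3 log n).

Answer: O(n^3 log n) - Case 2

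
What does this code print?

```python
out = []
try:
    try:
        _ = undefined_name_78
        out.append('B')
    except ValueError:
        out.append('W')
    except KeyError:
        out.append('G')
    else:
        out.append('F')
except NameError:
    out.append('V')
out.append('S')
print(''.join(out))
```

Execution trace: 'V' (outer except NameError) → 'S' (after the try/except). Output: VS

Answer: VS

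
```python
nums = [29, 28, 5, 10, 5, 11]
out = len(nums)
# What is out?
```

Trace:
`nums = [29, 28, 5, 10, 5, 11]` → nums = [29, 28, 5, 10, 5, 11]
`out = len(nums)` → out = 6
So out = 6

Answer: 6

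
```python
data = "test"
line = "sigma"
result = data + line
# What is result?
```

Trace:
`data = "test"` → data = 'test'
`line = "sigma"` → line = 'sigma'
`result = data + line` → result = 'testsigma'
So result = 'testsigma'

Answer: 'testsigma'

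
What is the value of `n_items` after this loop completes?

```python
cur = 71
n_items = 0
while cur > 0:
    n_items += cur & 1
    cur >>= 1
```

Count set bits in 71 (binary: 0b1000111)
`n_items` takes the values: 0 → 1 → 2 → 3 → 4

Answer: 4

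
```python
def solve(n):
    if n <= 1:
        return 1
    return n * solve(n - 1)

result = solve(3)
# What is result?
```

solve(3) = 3 * 2 * 1 = 6

Answer: 6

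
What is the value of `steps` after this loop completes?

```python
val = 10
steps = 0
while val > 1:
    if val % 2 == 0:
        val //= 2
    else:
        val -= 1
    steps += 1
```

Steps to reduce 10 to 1
`steps` takes the values: 0 → 1 → 2 → 3 → 4

Answer: 4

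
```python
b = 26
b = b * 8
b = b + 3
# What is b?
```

Trace:
`b = 26` → b = 26
`b = b * 8` → b = 208
`b = b + 3` → b = 211
So b = 211

Answer: 211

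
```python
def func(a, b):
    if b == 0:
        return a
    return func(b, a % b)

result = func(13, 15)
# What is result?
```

func(13, 15) -> func(15, 13) -> func(13, 2) -> func(2, 1) -> func(1, 0) -> 1

Answer: 1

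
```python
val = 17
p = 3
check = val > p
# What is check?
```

Trace:
`val = 17` → val = 17
`p = 3` → p = 3
`check = val > p` → check = True
So check = True

Answer: True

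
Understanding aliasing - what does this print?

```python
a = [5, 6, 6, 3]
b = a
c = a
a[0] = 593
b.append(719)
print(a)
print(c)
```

Key concept: multiple aliases.
Step by step:
`a = [5, 6, 6, 3]` → a = [5, 6, 6, 3]
`b = a` → b = [5, 6, 6, 3] (same object as a)
`c = a` → c = [5, 6, 6, 3] (same object as a, b)
`a[0] = 593` → a = [593, 6, 6, 3] (same object as b, c); b = [593, 6, 6, 3] (same object as a, c); c = [593, 6, 6, 3] (same object as a, b)
`b.append(719)` → a = [593, 6, 6, 3, 719] (same object as b, c); b = [593, 6, 6, 3, 719] (same object as a, c); c = [593, 6, 6, 3, 719] (same object as a, b)
`print(a)` → prints [593, 6, 6, 3, 719]
`print(c)` → prints [593, 6, 6, 3, 719]

Answer:
[593, 6, 6, 3, 719]
[593, 6, 6, 3, 719]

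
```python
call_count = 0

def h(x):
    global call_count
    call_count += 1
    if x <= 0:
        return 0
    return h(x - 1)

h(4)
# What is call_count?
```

Linear recursion stepping by 1: 5 calls from x=4 down to ≤0.

Answer: 5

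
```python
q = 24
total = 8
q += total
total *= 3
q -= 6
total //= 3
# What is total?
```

Trace:
`q = 24` → q = 24
`total = 8` → total = 8
`q += total` → q = 32
`total *= 3` → total = 24
`q -= 6` → q = 26
`total //= 3` → total = 8
So total = 8

Answer: 8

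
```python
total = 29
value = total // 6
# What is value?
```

Trace:
`total = 29` → total = 29
`value = total // 6` → value = 4
So value = 4

Answer: 4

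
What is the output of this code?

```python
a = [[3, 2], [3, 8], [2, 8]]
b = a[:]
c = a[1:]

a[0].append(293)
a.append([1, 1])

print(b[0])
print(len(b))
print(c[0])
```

Key concept: slice with nested mutation.
Step by step:
`a = [[3, 2], [3, 8], [2, 8]]` → a = [[3, 2], [3, 8], [2, 8]]
`b = a[:]` → b = [[3, 2], [3, 8], [2, 8]]
`c = a[1:]` → c = [[3, 8], [2, 8]]
`a[0].append(293)` → a = [[3, 2, 293], [3, 8], [2, 8]]; b = [[3, 2, 293], [3, 8], [2, 8]]
`a.append([1, 1])` → a = [[3, 2, 293], [3, 8], [2, 8], [1, 1]]
`print(b[0])` → prints [3, 2, 293]
`print(len(b))` → prints 3
`print(c[0])` → prints [3, 8]

Answer:
[3, 2, 293]
3
[3, 8]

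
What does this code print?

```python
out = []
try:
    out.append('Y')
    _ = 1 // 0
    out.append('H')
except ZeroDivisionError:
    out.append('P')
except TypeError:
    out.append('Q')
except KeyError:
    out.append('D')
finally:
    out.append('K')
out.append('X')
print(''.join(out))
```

Execution trace: 'Y' (try body) → 'P' (except ZeroDivisionError) → 'K' (finally) → 'X' (after the try/except). Output: YPKX

Answer: YPKX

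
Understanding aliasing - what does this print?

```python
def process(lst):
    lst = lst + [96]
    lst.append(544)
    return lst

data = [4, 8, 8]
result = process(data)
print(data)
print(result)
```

Key concept: rebinding parameter vs mutation.
Step by step:
`data = [4, 8, 8]` → data = [4, 8, 8]
`result = process(data)` → result = [4, 8, 8, 96, 544]
`print(data)` → prints [4, 8, 8]
`print(result)` → prints [4, 8, 8, 96, 544]

Answer:
[4, 8, 8]
[4, 8, 8, 96, 544]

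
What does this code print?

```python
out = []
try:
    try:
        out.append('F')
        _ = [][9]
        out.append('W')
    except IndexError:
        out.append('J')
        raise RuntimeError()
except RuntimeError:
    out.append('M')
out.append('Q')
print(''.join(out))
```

Execution trace: 'F' (inner try body) → 'J' (inner except IndexError) → 'M' (outer except RuntimeError) → 'Q' (after the try/except). Output: FJMQ

Answer: FJMQ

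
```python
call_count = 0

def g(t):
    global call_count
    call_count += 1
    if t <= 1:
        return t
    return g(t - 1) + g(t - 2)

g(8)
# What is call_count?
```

Calls(t) = 1 + Calls(t-1) + Calls(t-2); Calls(0)=Calls(1)=1. For t=8 this gives 67.

Answer: 67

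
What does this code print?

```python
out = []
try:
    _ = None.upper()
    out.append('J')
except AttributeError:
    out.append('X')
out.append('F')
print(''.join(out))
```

Execution trace: 'X' (except AttributeError) → 'F' (after the try/except). Output: XF

Answer: XF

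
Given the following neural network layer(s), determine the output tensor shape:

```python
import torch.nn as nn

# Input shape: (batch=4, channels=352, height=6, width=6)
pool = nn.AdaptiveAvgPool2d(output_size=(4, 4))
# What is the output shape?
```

Input: (4, 352, 6, 6) -> Output: (4, 352, 4, 4)

Answer: (4, 352, 4, 4)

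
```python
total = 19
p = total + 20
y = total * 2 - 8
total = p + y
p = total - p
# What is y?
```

Trace:
`total = 19` → total = 19
`p = total + 20` → p = 39
`y = total * 2 - 8` → y = 30
`total = p + y` → total = 69
`p = total - p` → p = 30
So y = 30

Answer: 30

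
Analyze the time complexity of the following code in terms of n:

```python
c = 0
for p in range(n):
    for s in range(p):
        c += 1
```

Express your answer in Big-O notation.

Each loop level contributes: n × n. Multiplying the contributions gives O(n^2).

Answer: O(n^2)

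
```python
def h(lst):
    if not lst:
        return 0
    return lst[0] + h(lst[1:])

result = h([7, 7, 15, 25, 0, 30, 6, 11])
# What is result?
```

7 + 7 + 15 + 25 + 0 + 30 + 6 + 11 + 0 = 101

Answer: 101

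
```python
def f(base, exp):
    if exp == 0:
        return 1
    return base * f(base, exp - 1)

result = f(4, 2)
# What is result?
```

f(4, 2) = 4 * 4 = 16

Answer: 16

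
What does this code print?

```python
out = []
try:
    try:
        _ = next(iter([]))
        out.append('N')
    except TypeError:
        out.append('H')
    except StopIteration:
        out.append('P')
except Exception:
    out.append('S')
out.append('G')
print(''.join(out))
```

Execution trace: 'P' (inner except StopIteration) → 'G' (after the try/except). Output: PG

Answer: PG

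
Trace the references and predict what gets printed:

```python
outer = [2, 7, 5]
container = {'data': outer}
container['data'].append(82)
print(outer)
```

Key concept: dict holds reference to list.
Step by step:
`outer = [2, 7, 5]` → outer = [2, 7, 5]
`container = {'data': outer}` → container = {'data': [2, 7, 5]}
`container['data'].append(82)` → outer = [2, 7, 5, 82]; container = {'data': [2, 7, 5, 82]}
`print(outer)` → prints [2, 7, 5, 82]

Answer: [2, 7, 5, 82]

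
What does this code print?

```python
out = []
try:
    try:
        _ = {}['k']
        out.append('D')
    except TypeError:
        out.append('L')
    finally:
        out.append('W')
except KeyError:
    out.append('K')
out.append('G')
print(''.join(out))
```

Execution trace: 'W' (inner finally) → 'K' (outer except KeyError) → 'G' (after the try/except). Output: WKG

Answer: WKG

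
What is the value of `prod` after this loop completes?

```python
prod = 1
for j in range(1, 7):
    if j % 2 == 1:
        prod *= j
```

Product of odd numbers 1 to 6
`prod` takes the values: 1 → 3 → 15

Answer: 15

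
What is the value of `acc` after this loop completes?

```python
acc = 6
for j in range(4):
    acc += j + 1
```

Start at 6, add 1 to 4 = 16
`acc` takes the values: 6 → 7 → 9 → 12 → 16

Answer: 16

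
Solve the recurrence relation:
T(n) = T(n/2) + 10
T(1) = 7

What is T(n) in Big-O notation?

Each step divides n by 2 and adds 10. After log_2(n) steps we reach T(1)=7. So T(n) = 10·log_2(n) + 7 = O(log n).

Answer: O(log n)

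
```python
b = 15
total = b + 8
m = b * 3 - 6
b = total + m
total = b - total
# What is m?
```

Trace:
`b = 15` → b = 15
`total = b + 8` → total = 23
`m = b * 3 - 6` → m = 39
`b = total + m` → b = 62
`total = b - total` → total = 39
So m = 39

Answer: 39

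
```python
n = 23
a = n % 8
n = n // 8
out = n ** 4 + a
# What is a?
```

Trace:
`n = 23` → n = 23
`a = n % 8` → a = 7
`n = n // 8` → n = 2
`out = n ** 4 + a` → out = 23
So a = 7

Answer: 7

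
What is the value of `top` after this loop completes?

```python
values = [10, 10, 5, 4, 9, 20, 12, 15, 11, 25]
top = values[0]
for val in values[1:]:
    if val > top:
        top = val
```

Maximum of [10, 10, 5, 4, 9, 20, 12, 15, 11, 25]
`top` takes the values: 10 → 20 → 25

Answer: 25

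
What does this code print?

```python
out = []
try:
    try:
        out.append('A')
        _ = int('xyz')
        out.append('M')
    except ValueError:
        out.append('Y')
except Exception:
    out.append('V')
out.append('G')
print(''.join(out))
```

Execution trace: 'A' (inner try body) → 'Y' (inner except ValueError) → 'G' (after the try/except). Output: AYG

Answer: AYG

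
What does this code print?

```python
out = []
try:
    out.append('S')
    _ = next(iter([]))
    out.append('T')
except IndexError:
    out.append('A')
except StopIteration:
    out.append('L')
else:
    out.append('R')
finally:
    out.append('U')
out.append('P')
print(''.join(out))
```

Execution trace: 'S' (try body) → 'L' (except StopIteration) → 'U' (finally) → 'P' (after the try/except). Output: SLUP

Answer: SLUP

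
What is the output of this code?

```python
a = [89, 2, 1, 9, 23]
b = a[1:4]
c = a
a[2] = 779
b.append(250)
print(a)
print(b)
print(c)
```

Key concept: slice vs alias.
Step by step:
`a = [89, 2, 1, 9, 23]` → a = [89, 2, 1, 9, 23]
`b = a[1:4]` → b = [2, 1, 9]
`c = a` → c = [89, 2, 1, 9, 23] (same object as a)
`a[2] = 779` → a = [89, 2, 779, 9, 23] (same object as c); c = [89, 2, 779, 9, 23] (same object as a)
`b.append(250)` → b = [2, 1, 9, 250]
`print(a)` → prints [89, 2, 779, 9, 23]
`print(b)` → prints [2, 1, 9, 250]
`print(c)` → prints [89, 2, 779, 9, 23]

Answer:
[89, 2, 779, 9, 23]
[2, 1, 9, 250]
[89, 2, 779, 9, 23]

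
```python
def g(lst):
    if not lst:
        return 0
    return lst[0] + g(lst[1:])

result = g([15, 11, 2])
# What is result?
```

15 + 11 + 2 + 0 = 28

Answer: 28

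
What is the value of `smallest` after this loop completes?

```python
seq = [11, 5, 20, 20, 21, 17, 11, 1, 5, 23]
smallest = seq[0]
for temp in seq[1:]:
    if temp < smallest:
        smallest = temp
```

Minimum of [11, 5, 20, 20, 21, 17, 11, 1, 5, 23]
`smallest` takes the values: 11 → 5 → 1

Answer: 1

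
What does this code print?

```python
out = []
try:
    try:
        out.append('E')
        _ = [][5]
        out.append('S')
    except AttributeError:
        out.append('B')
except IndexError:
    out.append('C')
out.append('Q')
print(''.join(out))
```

Execution trace: 'E' (try body) → 'C' (outer except IndexError) → 'Q' (after the try/except). Output: ECQ

Answer: ECQ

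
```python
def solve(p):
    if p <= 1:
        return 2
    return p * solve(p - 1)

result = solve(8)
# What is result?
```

solve(8) = 8 * 7 * 6 * 5 * 4 * 3 * 2 * 2 = 80640

Answer: 80640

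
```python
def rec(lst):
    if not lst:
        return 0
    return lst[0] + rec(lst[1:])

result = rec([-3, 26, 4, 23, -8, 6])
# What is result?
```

(-3) + 26 + 4 + 23 + (-8) + 6 + 0 = 48

Answer: 48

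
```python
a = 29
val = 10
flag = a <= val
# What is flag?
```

Trace:
`a = 29` → a = 29
`val = 10` → val = 10
`flag = a <= val` → flag = False
So flag = False

Answer: False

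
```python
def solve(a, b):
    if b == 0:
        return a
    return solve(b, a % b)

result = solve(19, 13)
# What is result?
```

solve(19, 13) -> solve(13, 6) -> solve(6, 1) -> solve(1, 0) -> 1

Answer: 1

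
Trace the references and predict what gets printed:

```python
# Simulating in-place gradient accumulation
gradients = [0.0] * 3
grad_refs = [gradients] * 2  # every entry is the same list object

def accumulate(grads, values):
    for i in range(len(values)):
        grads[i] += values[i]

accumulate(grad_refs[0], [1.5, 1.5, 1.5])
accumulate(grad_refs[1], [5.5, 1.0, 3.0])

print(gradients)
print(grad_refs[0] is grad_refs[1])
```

Key concept: gradient accumulation aliasing.
Step by step:
`gradients = [0.0] * 3` → gradients = [0.0, 0.0, 0.0]
`grad_refs = [gradients] * 2` → grad_refs = [[0.0, 0.0, 0.0], [0.0, 0.0, 0.0]]
`accumulate(grad_refs[0], [1.5, 1.5, 1.5])` → gradients = [1.5, 1.5, 1.5]; grad_refs = [[1.5, 1.5, 1.5], [1.5, 1.5, 1.5]]
`accumulate(grad_refs[1], [5.5, 1.0, 3.0])` → gradients = [7.0, 2.5, 4.5]; grad_refs = [[7.0, 2.5, 4.5], [7.0, 2.5, 4.5]]
`print(gradients)` → prints [7.0, 2.5, 4.5]
`print(grad_refs[0] is grad_refs[1])` → prints True

Answer:
[7.0, 2.5, 4.5]
True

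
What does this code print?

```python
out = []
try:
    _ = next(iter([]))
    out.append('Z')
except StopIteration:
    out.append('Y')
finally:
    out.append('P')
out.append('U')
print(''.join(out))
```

Execution trace: 'Y' (except StopIteration) → 'P' (finally) → 'U' (after the try/except). Output: YPU

Answer: YPU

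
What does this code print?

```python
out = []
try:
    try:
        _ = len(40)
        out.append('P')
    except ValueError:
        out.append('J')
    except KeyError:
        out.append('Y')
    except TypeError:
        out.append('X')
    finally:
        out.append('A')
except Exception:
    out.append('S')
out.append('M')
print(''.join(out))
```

Execution trace: 'X' (inner except TypeError) → 'A' (inner finally) → 'M' (after the try/except). Output: XAM

Answer: XAM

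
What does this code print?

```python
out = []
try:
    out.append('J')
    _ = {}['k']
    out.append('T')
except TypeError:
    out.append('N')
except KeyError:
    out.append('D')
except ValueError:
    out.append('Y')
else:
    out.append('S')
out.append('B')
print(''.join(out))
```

Execution trace: 'J' (try body) → 'D' (except KeyError) → 'B' (after the try/except). Output: JDB

Answer: JDB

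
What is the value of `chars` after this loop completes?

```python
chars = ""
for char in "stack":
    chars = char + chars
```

Reverse 'stack'
`chars` takes the values: "" → "s" → "ts" → "ats" → "cats" → "kcats"

Answer: "kcats"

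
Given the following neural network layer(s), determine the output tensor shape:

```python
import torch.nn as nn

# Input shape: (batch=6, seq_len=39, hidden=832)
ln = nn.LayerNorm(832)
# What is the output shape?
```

Input: (6, 39, 832) -> Output: (6, 39, 832)

Answer: (6, 39, 832)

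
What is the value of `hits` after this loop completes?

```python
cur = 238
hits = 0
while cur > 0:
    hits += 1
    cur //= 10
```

Count digits by repeated division by 10
`hits` takes the values: 0 → 1 → 2 → 3

Answer: 3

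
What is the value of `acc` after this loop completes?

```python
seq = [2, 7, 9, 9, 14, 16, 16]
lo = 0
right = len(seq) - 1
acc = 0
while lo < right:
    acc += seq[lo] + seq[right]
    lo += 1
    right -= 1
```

Sum of pairs from ends
`acc` takes the values: 0 → 18 → 41 → 64

Answer: 64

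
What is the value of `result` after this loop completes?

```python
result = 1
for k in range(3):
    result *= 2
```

2^3 = 8
`result` takes the values: 1 → 2 → 4 → 8

Answer: 8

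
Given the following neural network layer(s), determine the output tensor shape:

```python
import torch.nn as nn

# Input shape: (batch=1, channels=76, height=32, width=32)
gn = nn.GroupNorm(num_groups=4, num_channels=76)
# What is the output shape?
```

Input: (1, 76, 32, 32) -> Output: (1, 76, 32, 32)

Answer: (1, 76, 32, 32)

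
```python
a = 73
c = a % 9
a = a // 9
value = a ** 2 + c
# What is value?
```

Trace:
`a = 73` → a = 73
`c = a % 9` → c = 1
`a = a // 9` → a = 8
`value = a ** 2 + c` → value = 65
So value = 65

Answer: 65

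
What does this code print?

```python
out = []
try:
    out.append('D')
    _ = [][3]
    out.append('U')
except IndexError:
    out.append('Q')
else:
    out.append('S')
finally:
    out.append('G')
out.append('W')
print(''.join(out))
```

Execution trace: 'D' (try body) → 'Q' (except IndexError) → 'G' (finally) → 'W' (after the try/except). Output: DQGW

Answer: DQGW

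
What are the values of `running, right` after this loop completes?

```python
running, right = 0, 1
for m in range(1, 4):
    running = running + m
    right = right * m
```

Sum and factorial of 1 to 3
`running, right` takes the values: (0, 1) → (1, 1) → (3, 1) → (3, 2) → (6, 2) → (6, 6)

Answer: 6, 6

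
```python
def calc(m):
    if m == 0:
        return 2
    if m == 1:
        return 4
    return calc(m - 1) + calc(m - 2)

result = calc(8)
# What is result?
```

Build up from base cases: calc(0)=2, calc(1)=4, calc(2)=6, calc(3)=10, calc(4)=16, calc(5)=26, calc(6)=42, ..., calc(8)=110

Answer: 110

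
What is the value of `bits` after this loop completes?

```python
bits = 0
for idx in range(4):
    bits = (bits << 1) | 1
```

Build 4 consecutive 1-bits: 0b1111
`bits` takes the values: 0 → 1 → 3 → 7 → 15

Answer: 15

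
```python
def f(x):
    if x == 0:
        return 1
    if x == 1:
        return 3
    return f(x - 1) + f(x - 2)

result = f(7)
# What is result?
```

Build up from base cases: f(0)=1, f(1)=3, f(2)=4, f(3)=7, f(4)=11, f(5)=18, f(6)=29, ..., f(7)=47

Answer: 47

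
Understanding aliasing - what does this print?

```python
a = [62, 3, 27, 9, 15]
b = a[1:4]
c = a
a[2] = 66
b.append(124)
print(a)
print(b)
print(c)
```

Key concept: slice vs alias.
Step by step:
`a = [62, 3, 27, 9, 15]` → a = [62, 3, 27, 9, 15]
`b = a[1:4]` → b = [3, 27, 9]
`c = a` → c = [62, 3, 27, 9, 15] (same object as a)
`a[2] = 66` → a = [62, 3, 66, 9, 15] (same object as c); c = [62, 3, 66, 9, 15] (same object as a)
`b.append(124)` → b = [3, 27, 9, 124]
`print(a)` → prints [62, 3, 66, 9, 15]
`print(b)` → prints [3, 27, 9, 124]
`print(c)` → prints [62, 3, 66, 9, 15]

Answer:
[62, 3, 66, 9, 15]
[3, 27, 9, 124]
[62, 3, 66, 9, 15]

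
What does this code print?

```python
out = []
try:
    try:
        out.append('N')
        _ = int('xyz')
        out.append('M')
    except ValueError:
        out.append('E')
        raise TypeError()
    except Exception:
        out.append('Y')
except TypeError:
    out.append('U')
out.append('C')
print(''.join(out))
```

Execution trace: 'N' (inner try body) → 'E' (inner except ValueError) → 'U' (outer except TypeError) → 'C' (after the try/except). Output: NEUC

Answer: NEUC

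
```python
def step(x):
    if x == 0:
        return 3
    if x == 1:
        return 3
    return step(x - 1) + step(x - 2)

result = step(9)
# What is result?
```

Build up from base cases: step(0)=3, step(1)=3, step(2)=6, step(3)=9, step(4)=15, step(5)=24, step(6)=39, ..., step(9)=165

Answer: 165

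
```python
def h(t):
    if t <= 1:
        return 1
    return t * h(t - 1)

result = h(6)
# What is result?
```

h(6) = 6 * 5 * 4 * 3 * 2 * 1 = 720

Answer: 720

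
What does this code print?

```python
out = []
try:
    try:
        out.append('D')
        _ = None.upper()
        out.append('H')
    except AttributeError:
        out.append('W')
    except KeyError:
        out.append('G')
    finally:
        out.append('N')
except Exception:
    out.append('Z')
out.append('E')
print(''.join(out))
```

Execution trace: 'D' (inner try body) → 'W' (inner except AttributeError) → 'N' (inner finally) → 'E' (after the try/except). Output: DWNE

Answer: DWNE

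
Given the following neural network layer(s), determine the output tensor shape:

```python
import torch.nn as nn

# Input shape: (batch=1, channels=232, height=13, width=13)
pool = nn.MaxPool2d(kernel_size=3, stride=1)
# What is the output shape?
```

Input: (1, 232, 13, 13) -> Output: (1, 232, 11, 11)

Answer: (1, 232, 11, 11)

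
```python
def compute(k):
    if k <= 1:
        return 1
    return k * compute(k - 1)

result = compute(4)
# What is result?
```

compute(4) = 4 * 3 * 2 * 1 = 24

Answer: 24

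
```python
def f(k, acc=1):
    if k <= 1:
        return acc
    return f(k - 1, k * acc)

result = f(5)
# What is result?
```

Accumulator trace (n, acc): (5, 1) -> (4, 5) -> (3, 20) -> (2, 60) -> (1, 120) -> return 120

Answer: 120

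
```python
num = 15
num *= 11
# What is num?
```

Trace:
`num = 15` → num = 15
`num *= 11` → num = 165
So num = 165

Answer: 165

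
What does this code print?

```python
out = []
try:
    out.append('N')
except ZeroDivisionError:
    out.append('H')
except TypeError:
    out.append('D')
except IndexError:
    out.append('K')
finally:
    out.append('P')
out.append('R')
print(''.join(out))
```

Execution trace: 'N' (try body, no exception) → 'P' (finally) → 'R' (after the try/except). Output: NPR

Answer: NPR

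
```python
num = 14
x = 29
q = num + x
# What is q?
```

Trace:
`num = 14` → num = 14
`x = 29` → x = 29
`q = num + x` → q = 43
So q = 43

Answer: 43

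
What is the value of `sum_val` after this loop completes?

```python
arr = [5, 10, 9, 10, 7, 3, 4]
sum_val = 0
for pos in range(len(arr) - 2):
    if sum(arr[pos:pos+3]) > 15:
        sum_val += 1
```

Count windows with sum > 15
`sum_val` takes the values: 0 → 1 → 2 → 3 → 4

Answer: 4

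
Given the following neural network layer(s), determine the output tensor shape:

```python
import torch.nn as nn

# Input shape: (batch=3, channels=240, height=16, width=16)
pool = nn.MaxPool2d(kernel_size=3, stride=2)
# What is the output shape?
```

Input: (3, 240, 16, 16) -> Output: (3, 240, 7, 7)

Answer: (3, 240, 7, 7)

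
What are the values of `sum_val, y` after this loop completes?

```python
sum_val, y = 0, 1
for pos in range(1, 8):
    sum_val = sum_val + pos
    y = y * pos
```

Sum and factorial of 1 to 7
`sum_val, y` takes the values: (0, 1) → (1, 1) → (3, 1) → (3, 2) → (6, 2) → (6, 6) → (10, 6) → (10, 24) → (15, 24) → (15, 120) → (21, 120) → (21, 720) → (28, 720) → (28, 5040)

Answer: 28, 5040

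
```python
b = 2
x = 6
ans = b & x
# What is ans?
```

Trace:
`b = 2` → b = 2
`x = 6` → x = 6
`ans = b & x` → ans = 2
So ans = 2

Answer: 2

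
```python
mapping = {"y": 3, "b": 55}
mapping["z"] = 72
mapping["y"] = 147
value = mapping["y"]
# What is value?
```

Trace:
`mapping = {"y": 3, "b": 55}` → mapping = {'y': 3, 'b': 55}
`mapping["z"] = 72` → mapping = {'y': 3, 'b': 55, 'z': 72}
`mapping["y"] = 147` → mapping = {'y': 147, 'b': 55, 'z': 72}
`value = mapping["y"]` → value = 147
So value = 147

Answer: 147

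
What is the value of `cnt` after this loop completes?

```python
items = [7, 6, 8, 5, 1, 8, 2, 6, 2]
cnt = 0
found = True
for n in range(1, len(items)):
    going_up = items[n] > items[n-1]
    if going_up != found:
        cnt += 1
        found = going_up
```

Count direction changes in [7, 6, 8, 5, 1, 8, 2, 6, 2]
`cnt` takes the values: 0 → 1 → 2 → 3 → 4 → 5 → 6 → 7

Answer: 7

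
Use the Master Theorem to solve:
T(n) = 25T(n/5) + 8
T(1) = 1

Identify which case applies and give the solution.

a=25, b=5, f(n)=8. log_5(25) = 2. Since c=0 < 2, Case 1 applies: T(n) = Θ(n^log_b(a)) = O(n^2).

Answer: O(n^2) - Case 1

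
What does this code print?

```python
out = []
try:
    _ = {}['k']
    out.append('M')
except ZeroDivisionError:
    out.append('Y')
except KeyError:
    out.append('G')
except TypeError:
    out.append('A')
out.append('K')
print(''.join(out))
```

Execution trace: 'G' (except KeyError) → 'K' (after the try/except). Output: GK

Answer: GK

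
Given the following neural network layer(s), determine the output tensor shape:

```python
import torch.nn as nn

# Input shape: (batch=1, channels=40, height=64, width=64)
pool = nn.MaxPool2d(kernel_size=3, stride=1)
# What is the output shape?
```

Input: (1, 40, 64, 64) -> Output: (1, 40, 62, 62)

Answer: (1, 40, 62, 62)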